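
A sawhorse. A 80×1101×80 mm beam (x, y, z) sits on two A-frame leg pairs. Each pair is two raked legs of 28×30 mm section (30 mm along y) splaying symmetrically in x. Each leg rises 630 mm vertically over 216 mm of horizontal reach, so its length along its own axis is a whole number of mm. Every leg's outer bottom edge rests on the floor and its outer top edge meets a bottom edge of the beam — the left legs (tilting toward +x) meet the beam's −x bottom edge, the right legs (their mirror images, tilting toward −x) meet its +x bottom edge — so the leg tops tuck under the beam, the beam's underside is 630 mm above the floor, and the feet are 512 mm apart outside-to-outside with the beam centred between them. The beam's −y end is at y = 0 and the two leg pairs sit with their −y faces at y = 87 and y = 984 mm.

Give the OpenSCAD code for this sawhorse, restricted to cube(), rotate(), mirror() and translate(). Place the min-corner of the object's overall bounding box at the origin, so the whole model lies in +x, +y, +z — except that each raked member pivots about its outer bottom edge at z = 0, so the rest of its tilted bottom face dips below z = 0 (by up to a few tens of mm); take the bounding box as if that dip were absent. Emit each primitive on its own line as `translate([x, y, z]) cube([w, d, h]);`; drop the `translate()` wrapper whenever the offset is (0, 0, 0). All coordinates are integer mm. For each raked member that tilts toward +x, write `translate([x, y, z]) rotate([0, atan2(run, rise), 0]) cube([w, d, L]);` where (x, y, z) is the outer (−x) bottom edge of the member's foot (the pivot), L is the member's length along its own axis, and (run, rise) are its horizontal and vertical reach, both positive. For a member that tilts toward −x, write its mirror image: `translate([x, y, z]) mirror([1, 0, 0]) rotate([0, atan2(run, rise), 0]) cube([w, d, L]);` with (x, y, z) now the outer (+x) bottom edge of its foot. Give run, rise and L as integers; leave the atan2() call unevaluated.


translate([216, 0, 630]) cube([80, 1101, 80]);
translate([0, 87, 0]) rotate([0, atan2(216, 630), 0]) cube([28, 30, 666]);
translate([512, 87, 0]) mirror([1, 0, 0]) rotate([0, atan2(216, 630), 0]) cube([28, 30, 666]);
translate([0, 984, 0]) rotate([0, atan2(216, 630), 0]) cube([28, 30, 666]);
translate([512, 984, 0]) mirror([1, 0, 0]) rotate([0, atan2(216, 630), 0]) cube([28, 30, 666]);


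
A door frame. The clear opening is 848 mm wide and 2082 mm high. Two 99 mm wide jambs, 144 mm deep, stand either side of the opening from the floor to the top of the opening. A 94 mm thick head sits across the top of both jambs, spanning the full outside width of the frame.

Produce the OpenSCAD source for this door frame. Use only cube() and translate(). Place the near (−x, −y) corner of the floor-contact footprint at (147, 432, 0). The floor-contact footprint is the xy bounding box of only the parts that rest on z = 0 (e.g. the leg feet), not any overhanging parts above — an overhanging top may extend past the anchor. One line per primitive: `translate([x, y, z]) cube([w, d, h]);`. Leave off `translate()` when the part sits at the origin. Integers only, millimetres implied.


translate([147, 432, 0]) cube([99, 144, 2082]);
translate([1094, 432, 0]) cube([99, 144, 2082]);
translate([147, 432, 2082]) cube([1046, 144, 94]);


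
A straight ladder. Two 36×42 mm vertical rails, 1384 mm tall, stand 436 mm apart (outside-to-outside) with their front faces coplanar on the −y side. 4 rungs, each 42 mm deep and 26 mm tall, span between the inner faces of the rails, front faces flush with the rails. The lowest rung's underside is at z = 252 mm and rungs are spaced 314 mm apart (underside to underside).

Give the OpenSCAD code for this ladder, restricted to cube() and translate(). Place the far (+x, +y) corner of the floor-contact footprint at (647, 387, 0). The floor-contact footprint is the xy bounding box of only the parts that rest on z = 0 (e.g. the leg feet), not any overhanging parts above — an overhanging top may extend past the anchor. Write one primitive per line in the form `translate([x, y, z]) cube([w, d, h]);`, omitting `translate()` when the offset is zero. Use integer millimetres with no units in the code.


// rung span = 436 - 2*36 = 364
// rung[k] z = 252 + k*314
translate([211, 345, 0]) cube([36, 42, 1384]);
translate([611, 345, 0]) cube([36, 42, 1384]);
translate([247, 345, 252]) cube([364, 42, 26]);
translate([247, 345, 566]) cube([364, 42, 26]);
translate([247, 345, 880]) cube([364, 42, 26]);
translate([247, 345, 1194]) cube([364, 42, 26]);


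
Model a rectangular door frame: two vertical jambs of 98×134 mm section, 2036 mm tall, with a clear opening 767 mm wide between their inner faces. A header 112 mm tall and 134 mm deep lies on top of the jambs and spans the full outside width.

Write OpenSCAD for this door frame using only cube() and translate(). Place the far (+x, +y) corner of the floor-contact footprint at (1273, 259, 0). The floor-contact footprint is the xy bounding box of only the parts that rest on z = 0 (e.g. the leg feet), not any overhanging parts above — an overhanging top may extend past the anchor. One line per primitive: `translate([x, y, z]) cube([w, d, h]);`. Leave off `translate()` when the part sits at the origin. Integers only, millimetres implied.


translate([310, 125, 0]) cube([98, 134, 2036]);
translate([1175, 125, 0]) cube([98, 134, 2036]);
translate([310, 125, 2036]) cube([963, 134, 112]);


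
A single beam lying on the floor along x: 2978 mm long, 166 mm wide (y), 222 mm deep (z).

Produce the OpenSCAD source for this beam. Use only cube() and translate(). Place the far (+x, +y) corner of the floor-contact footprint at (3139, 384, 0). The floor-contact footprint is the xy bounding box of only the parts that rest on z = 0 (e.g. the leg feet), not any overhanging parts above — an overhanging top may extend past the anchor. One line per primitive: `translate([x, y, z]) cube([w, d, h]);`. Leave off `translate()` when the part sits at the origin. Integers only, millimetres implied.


translate([161, 218, 0]) cube([2978, 166, 222]);


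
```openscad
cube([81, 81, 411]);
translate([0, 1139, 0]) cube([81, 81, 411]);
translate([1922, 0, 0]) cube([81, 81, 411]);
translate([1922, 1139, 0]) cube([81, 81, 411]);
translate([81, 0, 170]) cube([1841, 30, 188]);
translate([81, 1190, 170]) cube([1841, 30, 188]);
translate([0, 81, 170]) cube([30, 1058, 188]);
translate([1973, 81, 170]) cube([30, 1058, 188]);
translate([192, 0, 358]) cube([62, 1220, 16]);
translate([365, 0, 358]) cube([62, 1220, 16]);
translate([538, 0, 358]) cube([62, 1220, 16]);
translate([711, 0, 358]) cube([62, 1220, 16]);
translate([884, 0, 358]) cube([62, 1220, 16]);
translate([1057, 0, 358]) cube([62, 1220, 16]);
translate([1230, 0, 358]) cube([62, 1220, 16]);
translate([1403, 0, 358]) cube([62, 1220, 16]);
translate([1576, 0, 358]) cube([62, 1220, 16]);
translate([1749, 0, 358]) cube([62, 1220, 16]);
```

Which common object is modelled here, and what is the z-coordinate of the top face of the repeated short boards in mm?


A bed frame. The slat-top height is 374 mm.

Four posts, four rails, and a row of slats — a bed frame. Slats sit on the rails at z = 170 + 188 = 358; with slat thickness 16, the top is 374 mm.


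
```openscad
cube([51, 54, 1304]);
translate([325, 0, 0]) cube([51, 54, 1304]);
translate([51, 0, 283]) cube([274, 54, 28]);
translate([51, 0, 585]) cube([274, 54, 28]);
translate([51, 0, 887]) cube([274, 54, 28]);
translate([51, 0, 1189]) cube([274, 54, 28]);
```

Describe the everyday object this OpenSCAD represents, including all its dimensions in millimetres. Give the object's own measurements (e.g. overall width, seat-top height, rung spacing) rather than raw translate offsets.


A straight ladder. Two 51×54 mm vertical rails, 1304 mm tall, stand 376 mm apart (outside-to-outside) with their front faces coplanar on the −y side. 4 rungs, each 54 mm deep and 28 mm tall, span between the inner faces of the rails, front faces flush with the rails. The lowest rung's underside is at z = 283 mm and rungs are spaced 302 mm apart (underside to underside).


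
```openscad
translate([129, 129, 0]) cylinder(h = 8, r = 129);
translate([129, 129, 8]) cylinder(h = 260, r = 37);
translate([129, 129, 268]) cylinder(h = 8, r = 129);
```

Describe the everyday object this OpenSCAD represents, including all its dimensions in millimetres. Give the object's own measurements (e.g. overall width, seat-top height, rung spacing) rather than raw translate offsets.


A spool: two coaxial disc flanges of radius 129 mm and thickness 8 mm, joined by a core cylinder of radius 37 mm and height 260 mm. The lower flange rests on z = 0 and the three cylinders share a vertical axis.


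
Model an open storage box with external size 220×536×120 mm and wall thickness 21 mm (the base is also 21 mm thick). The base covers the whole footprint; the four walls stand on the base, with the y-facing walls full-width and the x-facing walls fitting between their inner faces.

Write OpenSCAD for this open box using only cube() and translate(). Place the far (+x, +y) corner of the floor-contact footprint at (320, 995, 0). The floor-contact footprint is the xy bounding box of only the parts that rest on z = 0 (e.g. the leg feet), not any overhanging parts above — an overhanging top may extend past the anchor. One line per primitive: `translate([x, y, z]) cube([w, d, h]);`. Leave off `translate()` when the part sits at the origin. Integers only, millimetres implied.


translate([100, 459, 0]) cube([220, 536, 21]);
translate([100, 459, 21]) cube([220, 21, 99]);
translate([100, 974, 21]) cube([220, 21, 99]);
translate([100, 480, 21]) cube([21, 494, 99]);
translate([299, 480, 21]) cube([21, 494, 99]);


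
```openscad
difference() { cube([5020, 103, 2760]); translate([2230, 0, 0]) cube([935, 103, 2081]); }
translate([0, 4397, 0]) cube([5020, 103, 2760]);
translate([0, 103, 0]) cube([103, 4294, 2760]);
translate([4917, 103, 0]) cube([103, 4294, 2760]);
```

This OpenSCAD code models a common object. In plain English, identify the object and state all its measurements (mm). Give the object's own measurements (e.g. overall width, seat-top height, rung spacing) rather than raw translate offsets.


A single room: four walls, each 2760 mm tall and 103 mm thick, enclosing an outside footprint 5020×4500 mm (x × y), no floor or roof. The front and back walls (−y and +y sides) run the full x-width; the side walls fit between their inner faces. A door opening 935 mm wide and 2081 mm tall is cut through the front wall from the floor up, its −x edge 2230 mm from the wall's −x end.


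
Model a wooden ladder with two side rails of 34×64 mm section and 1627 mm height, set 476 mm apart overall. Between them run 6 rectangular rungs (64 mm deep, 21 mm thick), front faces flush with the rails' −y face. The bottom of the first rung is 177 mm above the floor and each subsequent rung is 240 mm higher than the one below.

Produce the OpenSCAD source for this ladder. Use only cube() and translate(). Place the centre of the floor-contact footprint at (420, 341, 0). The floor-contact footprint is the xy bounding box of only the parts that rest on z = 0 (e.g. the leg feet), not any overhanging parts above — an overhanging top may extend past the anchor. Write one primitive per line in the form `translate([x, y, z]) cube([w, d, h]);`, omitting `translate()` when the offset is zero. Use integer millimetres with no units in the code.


// rung span = 476 - 2*34 = 408
// rung[k] z = 177 + k*240
translate([182, 309, 0]) cube([34, 64, 1627]);
translate([624, 309, 0]) cube([34, 64, 1627]);
translate([216, 309, 177]) cube([408, 64, 21]);
translate([216, 309, 417]) cube([408, 64, 21]);
translate([216, 309, 657]) cube([408, 64, 21]);
translate([216, 309, 897]) cube([408, 64, 21]);
translate([216, 309, 1137]) cube([408, 64, 21]);
translate([216, 309, 1377]) cube([408, 64, 21]);


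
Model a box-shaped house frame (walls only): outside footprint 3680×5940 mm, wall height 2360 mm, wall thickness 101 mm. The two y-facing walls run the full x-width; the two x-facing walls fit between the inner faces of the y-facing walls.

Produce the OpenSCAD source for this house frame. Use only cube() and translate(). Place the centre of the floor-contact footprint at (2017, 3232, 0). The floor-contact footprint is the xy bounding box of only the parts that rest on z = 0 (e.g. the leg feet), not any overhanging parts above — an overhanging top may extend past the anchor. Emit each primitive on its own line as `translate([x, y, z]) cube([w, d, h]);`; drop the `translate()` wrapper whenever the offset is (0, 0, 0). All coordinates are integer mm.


translate([177, 262, 0]) cube([3680, 101, 2360]);
translate([177, 6101, 0]) cube([3680, 101, 2360]);
translate([177, 363, 0]) cube([101, 5738, 2360]);
translate([3756, 363, 0]) cube([101, 5738, 2360]);


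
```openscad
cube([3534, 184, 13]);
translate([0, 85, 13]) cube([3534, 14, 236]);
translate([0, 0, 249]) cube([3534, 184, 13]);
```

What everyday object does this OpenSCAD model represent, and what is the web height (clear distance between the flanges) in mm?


An I-beam. The web height is 236 mm.

Two wide flanges with a thin centred web — an I-beam. Overall 262 mm minus two 13 mm flanges gives a web of 262 − 2·13 = 236 mm.


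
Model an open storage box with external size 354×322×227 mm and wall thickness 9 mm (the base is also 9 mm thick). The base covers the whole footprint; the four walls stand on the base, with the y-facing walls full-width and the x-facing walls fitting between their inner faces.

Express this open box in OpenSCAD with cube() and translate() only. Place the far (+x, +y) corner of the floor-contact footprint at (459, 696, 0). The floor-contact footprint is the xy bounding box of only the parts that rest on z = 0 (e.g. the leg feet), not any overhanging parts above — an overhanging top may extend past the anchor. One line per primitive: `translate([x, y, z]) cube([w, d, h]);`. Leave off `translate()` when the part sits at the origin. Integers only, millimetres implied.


translate([105, 374, 0]) cube([354, 322, 9]);
translate([105, 374, 9]) cube([354, 9, 218]);
translate([105, 687, 9]) cube([354, 9, 218]);
translate([105, 383, 9]) cube([9, 304, 218]);
translate([450, 383, 9]) cube([9, 304, 218]);


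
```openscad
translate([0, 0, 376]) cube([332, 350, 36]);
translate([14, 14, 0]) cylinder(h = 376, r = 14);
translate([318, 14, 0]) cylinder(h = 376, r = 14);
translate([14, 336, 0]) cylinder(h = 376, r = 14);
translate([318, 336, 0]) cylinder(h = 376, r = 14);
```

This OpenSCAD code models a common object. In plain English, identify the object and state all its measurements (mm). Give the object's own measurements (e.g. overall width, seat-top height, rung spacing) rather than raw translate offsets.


A simple wooden stool: a rectangular seat 332 mm (x) by 350 mm (y), 36 mm thick, top face at z = 412 mm, on four round legs, each 28 mm in diameter. The legs rest on z = 0, each leg's axis is inset half a diameter from the nearest pair of seat edges (so the leg's bounding box is flush with the corner).


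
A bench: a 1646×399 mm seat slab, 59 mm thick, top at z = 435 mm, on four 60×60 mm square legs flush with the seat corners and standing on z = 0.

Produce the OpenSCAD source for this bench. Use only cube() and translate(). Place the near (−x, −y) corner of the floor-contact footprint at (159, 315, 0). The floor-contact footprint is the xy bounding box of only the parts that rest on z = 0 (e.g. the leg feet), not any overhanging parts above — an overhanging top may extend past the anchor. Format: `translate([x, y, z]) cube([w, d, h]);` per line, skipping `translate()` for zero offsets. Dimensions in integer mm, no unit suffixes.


translate([159, 315, 376]) cube([1646, 399, 59]);
translate([159, 315, 0]) cube([60, 60, 376]);
translate([159, 654, 0]) cube([60, 60, 376]);
translate([1745, 315, 0]) cube([60, 60, 376]);
translate([1745, 654, 0]) cube([60, 60, 376]);


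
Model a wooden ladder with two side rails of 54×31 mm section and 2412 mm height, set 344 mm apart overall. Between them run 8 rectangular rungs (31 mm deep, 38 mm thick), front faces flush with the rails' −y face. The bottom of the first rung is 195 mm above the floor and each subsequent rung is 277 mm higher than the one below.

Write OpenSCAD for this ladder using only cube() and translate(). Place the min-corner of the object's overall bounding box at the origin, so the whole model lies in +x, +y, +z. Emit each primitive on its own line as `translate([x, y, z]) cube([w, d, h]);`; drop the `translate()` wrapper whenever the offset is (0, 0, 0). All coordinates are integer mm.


cube([54, 31, 2412]);
translate([290, 0, 0]) cube([54, 31, 2412]);
translate([54, 0, 195]) cube([236, 31, 38]);
translate([54, 0, 472]) cube([236, 31, 38]);
translate([54, 0, 749]) cube([236, 31, 38]);
translate([54, 0, 1026]) cube([236, 31, 38]);
translate([54, 0, 1303]) cube([236, 31, 38]);
translate([54, 0, 1580]) cube([236, 31, 38]);
translate([54, 0, 1857]) cube([236, 31, 38]);
translate([54, 0, 2134]) cube([236, 31, 38]);


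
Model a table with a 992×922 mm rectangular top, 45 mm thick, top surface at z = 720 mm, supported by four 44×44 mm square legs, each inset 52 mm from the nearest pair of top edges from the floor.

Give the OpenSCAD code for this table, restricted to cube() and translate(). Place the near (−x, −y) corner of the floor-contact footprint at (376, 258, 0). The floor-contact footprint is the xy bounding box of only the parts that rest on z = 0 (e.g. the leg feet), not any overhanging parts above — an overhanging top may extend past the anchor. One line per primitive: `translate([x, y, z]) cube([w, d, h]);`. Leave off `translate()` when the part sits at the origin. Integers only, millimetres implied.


translate([324, 206, 675]) cube([992, 922, 45]);
translate([376, 258, 0]) cube([44, 44, 675]);
translate([1220, 258, 0]) cube([44, 44, 675]);
translate([376, 1032, 0]) cube([44, 44, 675]);
translate([1220, 1032, 0]) cube([44, 44, 675]);


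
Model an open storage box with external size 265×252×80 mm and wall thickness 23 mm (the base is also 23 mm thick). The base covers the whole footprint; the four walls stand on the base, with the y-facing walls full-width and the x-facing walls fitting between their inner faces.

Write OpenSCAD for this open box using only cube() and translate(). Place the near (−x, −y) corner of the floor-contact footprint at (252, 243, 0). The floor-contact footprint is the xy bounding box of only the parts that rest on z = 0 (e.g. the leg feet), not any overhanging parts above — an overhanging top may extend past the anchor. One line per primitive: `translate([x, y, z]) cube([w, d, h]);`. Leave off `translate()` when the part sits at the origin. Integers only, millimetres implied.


translate([252, 243, 0]) cube([265, 252, 23]);
translate([252, 243, 23]) cube([265, 23, 57]);
translate([252, 472, 23]) cube([265, 23, 57]);
translate([252, 266, 23]) cube([23, 206, 57]);
translate([494, 266, 23]) cube([23, 206, 57]);


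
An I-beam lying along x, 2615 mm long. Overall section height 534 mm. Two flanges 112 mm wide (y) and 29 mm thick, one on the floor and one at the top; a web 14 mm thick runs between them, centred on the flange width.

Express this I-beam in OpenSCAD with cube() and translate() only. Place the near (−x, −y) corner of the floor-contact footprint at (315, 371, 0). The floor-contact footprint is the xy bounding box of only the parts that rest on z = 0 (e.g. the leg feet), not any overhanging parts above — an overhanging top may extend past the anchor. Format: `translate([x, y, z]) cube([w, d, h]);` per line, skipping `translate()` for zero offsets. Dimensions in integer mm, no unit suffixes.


translate([315, 371, 0]) cube([2615, 112, 29]);
translate([315, 420, 29]) cube([2615, 14, 476]);
translate([315, 371, 505]) cube([2615, 112, 29]);


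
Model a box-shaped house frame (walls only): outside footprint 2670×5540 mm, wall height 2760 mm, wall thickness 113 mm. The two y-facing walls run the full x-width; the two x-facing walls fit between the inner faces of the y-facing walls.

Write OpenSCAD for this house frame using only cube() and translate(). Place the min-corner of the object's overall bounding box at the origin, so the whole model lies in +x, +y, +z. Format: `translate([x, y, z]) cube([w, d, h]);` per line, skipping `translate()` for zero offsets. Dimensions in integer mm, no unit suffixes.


cube([2670, 113, 2760]);
translate([0, 5427, 0]) cube([2670, 113, 2760]);
translate([0, 113, 0]) cube([113, 5314, 2760]);
translate([2557, 113, 0]) cube([113, 5314, 2760]);


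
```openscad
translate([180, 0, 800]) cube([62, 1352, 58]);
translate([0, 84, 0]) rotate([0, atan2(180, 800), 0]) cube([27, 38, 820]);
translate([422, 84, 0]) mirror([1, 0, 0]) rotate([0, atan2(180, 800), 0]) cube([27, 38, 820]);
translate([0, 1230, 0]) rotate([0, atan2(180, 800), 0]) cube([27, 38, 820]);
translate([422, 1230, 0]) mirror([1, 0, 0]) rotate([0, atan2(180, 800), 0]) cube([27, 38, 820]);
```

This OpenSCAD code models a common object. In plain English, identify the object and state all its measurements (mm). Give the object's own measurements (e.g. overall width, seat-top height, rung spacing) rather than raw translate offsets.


A sawhorse. A 62×1352×58 mm beam (x, y, z) sits on two A-frame leg pairs. Each pair is two raked legs of 27×38 mm section (38 mm along y) splaying symmetrically in x. Each leg rises 800 mm vertically over 180 mm of horizontal reach and is 820 mm long along its own axis. Every leg's outer bottom edge rests on the floor and its outer top edge meets a bottom edge of the beam — the left legs (tilting toward +x) meet the beam's −x bottom edge, the right legs (their mirror images, tilting toward −x) meet its +x bottom edge — so the leg tops tuck under the beam, the beam's underside is 800 mm above the floor, and the feet are 422 mm apart outside-to-outside with the beam centred between them. The two leg pairs are set in 84 mm from either end of the beam.


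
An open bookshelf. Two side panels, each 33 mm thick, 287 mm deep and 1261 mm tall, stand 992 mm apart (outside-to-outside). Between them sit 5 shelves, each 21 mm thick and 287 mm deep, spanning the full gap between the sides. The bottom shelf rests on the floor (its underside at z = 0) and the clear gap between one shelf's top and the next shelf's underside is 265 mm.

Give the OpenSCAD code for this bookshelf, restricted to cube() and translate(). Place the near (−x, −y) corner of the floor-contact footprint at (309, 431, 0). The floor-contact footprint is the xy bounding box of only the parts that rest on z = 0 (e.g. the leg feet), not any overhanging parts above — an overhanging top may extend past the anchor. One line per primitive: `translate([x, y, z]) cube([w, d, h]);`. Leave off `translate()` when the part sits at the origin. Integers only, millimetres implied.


translate([309, 431, 0]) cube([33, 287, 1261]);
translate([1268, 431, 0]) cube([33, 287, 1261]);
translate([342, 431, 0]) cube([926, 287, 21]);
translate([342, 431, 286]) cube([926, 287, 21]);
translate([342, 431, 572]) cube([926, 287, 21]);
translate([342, 431, 858]) cube([926, 287, 21]);
translate([342, 431, 1144]) cube([926, 287, 21]);


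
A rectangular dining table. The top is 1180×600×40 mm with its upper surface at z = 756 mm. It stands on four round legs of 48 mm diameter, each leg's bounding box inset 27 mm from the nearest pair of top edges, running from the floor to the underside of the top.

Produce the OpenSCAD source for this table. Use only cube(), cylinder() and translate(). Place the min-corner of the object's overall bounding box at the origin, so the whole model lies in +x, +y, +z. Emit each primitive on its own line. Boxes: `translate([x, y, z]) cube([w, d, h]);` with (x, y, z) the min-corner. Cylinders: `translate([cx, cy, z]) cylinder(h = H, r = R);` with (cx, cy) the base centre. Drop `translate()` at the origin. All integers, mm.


translate([0, 0, 716]) cube([1180, 600, 40]);
translate([51, 51, 0]) cylinder(h = 716, r = 24);
translate([1129, 51, 0]) cylinder(h = 716, r = 24);
translate([51, 549, 0]) cylinder(h = 716, r = 24);
translate([1129, 549, 0]) cylinder(h = 716, r = 24);


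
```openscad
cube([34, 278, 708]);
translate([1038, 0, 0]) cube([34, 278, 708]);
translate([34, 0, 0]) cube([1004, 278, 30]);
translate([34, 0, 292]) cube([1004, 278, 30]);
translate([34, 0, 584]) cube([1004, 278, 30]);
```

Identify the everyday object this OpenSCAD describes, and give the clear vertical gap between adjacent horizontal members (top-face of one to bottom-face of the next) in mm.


A bookshelf. The clear shelf gap is 262 mm.

Two tall side panels with 3 horizontal boards between them — a bookshelf. The first two shelf undersides are at z = 0 and z = 292; with shelf thickness 30, the clear gap is 292 − 0 − 30 = 262 mm.


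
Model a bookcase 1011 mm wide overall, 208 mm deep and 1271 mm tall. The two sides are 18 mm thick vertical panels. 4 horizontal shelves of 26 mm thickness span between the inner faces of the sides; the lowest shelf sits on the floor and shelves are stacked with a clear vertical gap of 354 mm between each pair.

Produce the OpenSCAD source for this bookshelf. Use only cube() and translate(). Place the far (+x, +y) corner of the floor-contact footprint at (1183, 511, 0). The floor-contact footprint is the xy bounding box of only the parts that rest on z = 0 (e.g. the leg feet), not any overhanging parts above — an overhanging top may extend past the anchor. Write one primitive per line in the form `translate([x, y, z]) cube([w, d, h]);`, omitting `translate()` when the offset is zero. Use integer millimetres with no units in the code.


translate([172, 303, 0]) cube([18, 208, 1271]);
translate([1165, 303, 0]) cube([18, 208, 1271]);
translate([190, 303, 0]) cube([975, 208, 26]);
translate([190, 303, 380]) cube([975, 208, 26]);
translate([190, 303, 760]) cube([975, 208, 26]);
translate([190, 303, 1140]) cube([975, 208, 26]);


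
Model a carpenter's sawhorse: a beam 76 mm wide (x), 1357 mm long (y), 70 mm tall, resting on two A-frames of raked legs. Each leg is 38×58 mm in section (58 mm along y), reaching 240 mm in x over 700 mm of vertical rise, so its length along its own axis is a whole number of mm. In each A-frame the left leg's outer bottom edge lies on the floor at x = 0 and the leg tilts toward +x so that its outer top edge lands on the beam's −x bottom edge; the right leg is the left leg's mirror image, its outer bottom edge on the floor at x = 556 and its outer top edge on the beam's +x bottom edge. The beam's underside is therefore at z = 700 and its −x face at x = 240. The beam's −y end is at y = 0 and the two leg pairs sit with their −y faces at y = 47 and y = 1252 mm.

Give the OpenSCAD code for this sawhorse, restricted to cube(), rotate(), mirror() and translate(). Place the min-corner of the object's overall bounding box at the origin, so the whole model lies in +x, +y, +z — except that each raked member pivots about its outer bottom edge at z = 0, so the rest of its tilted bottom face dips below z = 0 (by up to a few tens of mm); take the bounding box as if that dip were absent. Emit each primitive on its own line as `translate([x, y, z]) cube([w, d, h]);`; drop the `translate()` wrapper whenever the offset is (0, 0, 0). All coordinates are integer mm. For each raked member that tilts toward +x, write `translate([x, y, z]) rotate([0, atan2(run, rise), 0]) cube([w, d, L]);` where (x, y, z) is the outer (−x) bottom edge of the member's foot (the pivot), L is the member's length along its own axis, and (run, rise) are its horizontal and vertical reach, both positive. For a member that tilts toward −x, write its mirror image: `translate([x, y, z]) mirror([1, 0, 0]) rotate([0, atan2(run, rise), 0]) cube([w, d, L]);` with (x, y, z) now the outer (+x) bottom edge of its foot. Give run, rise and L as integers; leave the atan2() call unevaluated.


// leg length = √(240² + 700²) = 740
// right-leg outer foot x = 2·240 + 76 = 556
// beam min-corner = (240, 0, 700)
translate([240, 0, 700]) cube([76, 1357, 70]);
translate([0, 47, 0]) rotate([0, atan2(240, 700), 0]) cube([38, 58, 740]);
translate([556, 47, 0]) mirror([1, 0, 0]) rotate([0, atan2(240, 700), 0]) cube([38, 58, 740]);
translate([0, 1252, 0]) rotate([0, atan2(240, 700), 0]) cube([38, 58, 740]);
translate([556, 1252, 0]) mirror([1, 0, 0]) rotate([0, atan2(240, 700), 0]) cube([38, 58, 740]);


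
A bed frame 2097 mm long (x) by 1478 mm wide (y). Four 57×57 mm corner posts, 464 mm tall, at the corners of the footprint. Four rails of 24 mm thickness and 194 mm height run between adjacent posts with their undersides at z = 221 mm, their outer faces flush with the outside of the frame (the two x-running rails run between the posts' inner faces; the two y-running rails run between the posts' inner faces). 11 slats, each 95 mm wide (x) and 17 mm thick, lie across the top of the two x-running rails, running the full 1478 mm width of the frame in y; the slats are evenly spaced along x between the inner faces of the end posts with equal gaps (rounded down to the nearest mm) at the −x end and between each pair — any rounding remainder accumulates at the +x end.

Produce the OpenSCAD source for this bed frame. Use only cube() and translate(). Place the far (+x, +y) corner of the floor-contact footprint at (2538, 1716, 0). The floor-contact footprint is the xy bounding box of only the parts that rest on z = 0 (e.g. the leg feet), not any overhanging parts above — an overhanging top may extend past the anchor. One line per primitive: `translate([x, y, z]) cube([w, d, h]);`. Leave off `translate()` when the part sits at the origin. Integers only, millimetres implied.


translate([441, 238, 0]) cube([57, 57, 464]);
translate([441, 1659, 0]) cube([57, 57, 464]);
translate([2481, 238, 0]) cube([57, 57, 464]);
translate([2481, 1659, 0]) cube([57, 57, 464]);
translate([498, 238, 221]) cube([1983, 24, 194]);
translate([498, 1692, 221]) cube([1983, 24, 194]);
translate([441, 295, 221]) cube([24, 1364, 194]);
translate([2514, 295, 221]) cube([24, 1364, 194]);
translate([576, 238, 415]) cube([95, 1478, 17]);
translate([749, 238, 415]) cube([95, 1478, 17]);
translate([922, 238, 415]) cube([95, 1478, 17]);
translate([1095, 238, 415]) cube([95, 1478, 17]);
translate([1268, 238, 415]) cube([95, 1478, 17]);
translate([1441, 238, 415]) cube([95, 1478, 17]);
translate([1614, 238, 415]) cube([95, 1478, 17]);
translate([1787, 238, 415]) cube([95, 1478, 17]);
translate([1960, 238, 415]) cube([95, 1478, 17]);
translate([2133, 238, 415]) cube([95, 1478, 17]);
translate([2306, 238, 415]) cube([95, 1478, 17]);


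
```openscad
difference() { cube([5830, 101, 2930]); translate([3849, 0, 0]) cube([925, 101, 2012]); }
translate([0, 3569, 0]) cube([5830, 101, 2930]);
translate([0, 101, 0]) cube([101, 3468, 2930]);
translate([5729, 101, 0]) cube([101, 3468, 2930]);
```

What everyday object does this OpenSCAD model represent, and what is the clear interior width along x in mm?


A single room. The interior width is 5628 mm.

Four walls enclosing a rectangle with a door in the front wall — a room. Outside width 5830 minus two 101 mm walls gives 5628 mm.


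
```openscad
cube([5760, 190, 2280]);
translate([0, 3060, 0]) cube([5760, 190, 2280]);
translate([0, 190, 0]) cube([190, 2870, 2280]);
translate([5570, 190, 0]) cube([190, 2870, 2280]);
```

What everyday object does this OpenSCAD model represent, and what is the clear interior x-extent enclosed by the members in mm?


A house (or room) frame. The interior width is 5380 mm.

Four 2280 mm walls enclosing a rectangle with no floor or roof — a room or house frame. Outside width is 5760 mm and wall thickness is 190 mm, so the interior width is 5760 − 2 × 190 = 5380 mm.


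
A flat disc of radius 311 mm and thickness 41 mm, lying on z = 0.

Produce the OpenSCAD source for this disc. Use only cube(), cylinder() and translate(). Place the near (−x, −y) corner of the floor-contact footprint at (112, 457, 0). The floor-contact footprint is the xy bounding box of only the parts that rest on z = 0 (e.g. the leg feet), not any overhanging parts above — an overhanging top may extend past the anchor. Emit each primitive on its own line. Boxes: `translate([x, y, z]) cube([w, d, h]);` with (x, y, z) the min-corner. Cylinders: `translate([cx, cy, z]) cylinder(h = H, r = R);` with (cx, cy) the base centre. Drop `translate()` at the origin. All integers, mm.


translate([423, 768, 0]) cylinder(h = 41, r = 311);


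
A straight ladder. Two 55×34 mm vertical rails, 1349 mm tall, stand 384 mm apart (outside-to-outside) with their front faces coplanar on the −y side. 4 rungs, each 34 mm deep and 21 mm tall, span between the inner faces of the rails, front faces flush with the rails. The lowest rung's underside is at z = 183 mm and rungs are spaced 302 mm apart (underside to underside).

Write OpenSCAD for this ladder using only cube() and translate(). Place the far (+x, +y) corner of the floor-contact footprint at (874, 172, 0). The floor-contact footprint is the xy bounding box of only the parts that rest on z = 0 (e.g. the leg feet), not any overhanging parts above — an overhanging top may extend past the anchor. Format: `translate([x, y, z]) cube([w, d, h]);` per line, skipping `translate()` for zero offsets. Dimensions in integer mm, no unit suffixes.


// rung span = 384 - 2*55 = 274
// rung[k] z = 183 + k*302
translate([490, 138, 0]) cube([55, 34, 1349]);
translate([819, 138, 0]) cube([55, 34, 1349]);
translate([545, 138, 183]) cube([274, 34, 21]);
translate([545, 138, 485]) cube([274, 34, 21]);
translate([545, 138, 787]) cube([274, 34, 21]);
translate([545, 138, 1089]) cube([274, 34, 21]);


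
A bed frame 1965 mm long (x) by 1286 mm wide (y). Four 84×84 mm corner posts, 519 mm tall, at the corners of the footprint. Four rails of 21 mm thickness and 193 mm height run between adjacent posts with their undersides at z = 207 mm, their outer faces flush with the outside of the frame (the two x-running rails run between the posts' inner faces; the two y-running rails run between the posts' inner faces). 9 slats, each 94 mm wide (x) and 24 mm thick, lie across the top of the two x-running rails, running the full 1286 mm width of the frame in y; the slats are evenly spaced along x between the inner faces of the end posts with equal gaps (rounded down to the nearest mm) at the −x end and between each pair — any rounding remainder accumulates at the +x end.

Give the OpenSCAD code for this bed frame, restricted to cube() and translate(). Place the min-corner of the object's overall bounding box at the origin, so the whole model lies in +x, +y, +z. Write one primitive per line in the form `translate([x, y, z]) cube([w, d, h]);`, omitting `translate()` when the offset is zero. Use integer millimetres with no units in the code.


cube([84, 84, 519]);
translate([0, 1202, 0]) cube([84, 84, 519]);
translate([1881, 0, 0]) cube([84, 84, 519]);
translate([1881, 1202, 0]) cube([84, 84, 519]);
translate([84, 0, 207]) cube([1797, 21, 193]);
translate([84, 1265, 207]) cube([1797, 21, 193]);
translate([0, 84, 207]) cube([21, 1118, 193]);
translate([1944, 84, 207]) cube([21, 1118, 193]);
translate([179, 0, 400]) cube([94, 1286, 24]);
translate([368, 0, 400]) cube([94, 1286, 24]);
translate([557, 0, 400]) cube([94, 1286, 24]);
translate([746, 0, 400]) cube([94, 1286, 24]);
translate([935, 0, 400]) cube([94, 1286, 24]);
translate([1124, 0, 400]) cube([94, 1286, 24]);
translate([1313, 0, 400]) cube([94, 1286, 24]);
translate([1502, 0, 400]) cube([94, 1286, 24]);
translate([1691, 0, 400]) cube([94, 1286, 24]);


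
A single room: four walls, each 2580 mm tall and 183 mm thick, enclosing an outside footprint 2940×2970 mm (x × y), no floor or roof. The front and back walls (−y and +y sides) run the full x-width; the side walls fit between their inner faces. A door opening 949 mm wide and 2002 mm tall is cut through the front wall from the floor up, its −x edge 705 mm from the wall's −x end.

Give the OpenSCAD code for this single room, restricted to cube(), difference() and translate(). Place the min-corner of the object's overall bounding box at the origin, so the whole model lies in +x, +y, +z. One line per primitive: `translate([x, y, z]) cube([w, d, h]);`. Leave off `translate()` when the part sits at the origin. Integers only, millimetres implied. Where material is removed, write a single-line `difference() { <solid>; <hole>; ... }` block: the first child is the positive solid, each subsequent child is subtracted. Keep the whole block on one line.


difference() { cube([2940, 183, 2580]); translate([705, 0, 0]) cube([949, 183, 2002]); }
translate([0, 2787, 0]) cube([2940, 183, 2580]);
translate([0, 183, 0]) cube([183, 2604, 2580]);
translate([2757, 183, 0]) cube([183, 2604, 2580]);


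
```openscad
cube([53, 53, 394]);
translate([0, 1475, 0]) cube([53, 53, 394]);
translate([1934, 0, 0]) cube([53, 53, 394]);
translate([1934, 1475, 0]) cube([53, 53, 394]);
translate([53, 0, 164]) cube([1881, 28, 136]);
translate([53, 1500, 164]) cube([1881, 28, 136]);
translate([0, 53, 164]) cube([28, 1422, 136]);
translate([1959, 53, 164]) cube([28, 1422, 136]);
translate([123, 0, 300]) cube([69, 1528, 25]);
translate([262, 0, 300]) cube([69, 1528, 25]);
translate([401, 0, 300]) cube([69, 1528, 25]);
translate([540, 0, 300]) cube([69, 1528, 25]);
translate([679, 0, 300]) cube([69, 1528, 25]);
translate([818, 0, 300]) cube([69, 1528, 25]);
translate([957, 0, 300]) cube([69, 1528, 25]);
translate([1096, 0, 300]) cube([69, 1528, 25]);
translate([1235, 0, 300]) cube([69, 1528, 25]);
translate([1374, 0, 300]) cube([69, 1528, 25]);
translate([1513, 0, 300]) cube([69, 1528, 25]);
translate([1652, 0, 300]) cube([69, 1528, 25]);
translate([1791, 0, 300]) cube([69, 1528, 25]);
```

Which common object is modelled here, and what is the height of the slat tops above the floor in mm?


A bed frame. The slat-top height is 325 mm.

Four posts, four rails, and a row of slats — a bed frame. Slats sit on the rails at z = 164 + 136 = 300; with slat thickness 25, the top is 325 mm.


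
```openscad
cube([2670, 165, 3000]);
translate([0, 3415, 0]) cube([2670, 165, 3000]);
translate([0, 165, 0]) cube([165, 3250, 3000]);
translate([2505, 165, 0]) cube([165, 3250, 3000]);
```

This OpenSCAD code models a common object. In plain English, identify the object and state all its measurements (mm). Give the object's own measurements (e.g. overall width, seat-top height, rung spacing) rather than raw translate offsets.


The wall frame of a small rectangular building: four walls, each 3000 mm tall and 165 mm thick, enclosing a footprint 2670 mm (x) by 3580 mm (y) outside-to-outside, with no floor or roof. The front and back walls (the −y and +y sides) span the full width; the two side walls fit between them.


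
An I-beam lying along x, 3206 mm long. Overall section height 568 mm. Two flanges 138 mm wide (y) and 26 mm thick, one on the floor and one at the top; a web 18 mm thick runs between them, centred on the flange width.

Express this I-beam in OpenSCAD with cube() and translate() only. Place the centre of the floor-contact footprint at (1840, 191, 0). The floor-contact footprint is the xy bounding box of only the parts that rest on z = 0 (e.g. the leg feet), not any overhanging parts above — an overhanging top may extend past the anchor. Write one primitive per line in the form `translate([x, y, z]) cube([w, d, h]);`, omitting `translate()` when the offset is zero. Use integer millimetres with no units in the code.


translate([237, 122, 0]) cube([3206, 138, 26]);
translate([237, 182, 26]) cube([3206, 18, 516]);
translate([237, 122, 542]) cube([3206, 138, 26]);


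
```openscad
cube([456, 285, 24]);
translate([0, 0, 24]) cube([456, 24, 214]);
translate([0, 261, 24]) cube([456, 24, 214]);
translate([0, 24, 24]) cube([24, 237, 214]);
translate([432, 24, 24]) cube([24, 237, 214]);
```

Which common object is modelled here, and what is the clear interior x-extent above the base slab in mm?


An open box. The internal width is 408 mm.

A 456×285 base slab with four walls standing on it — an open box. The base is 456 mm wide and the walls are 24 mm thick, so the internal width is 456 − 2 × 24 = 408 mm.
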